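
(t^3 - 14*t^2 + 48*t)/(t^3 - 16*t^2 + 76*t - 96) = t/(t - 2)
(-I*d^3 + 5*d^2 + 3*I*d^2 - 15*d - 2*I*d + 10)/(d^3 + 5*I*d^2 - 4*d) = (-I*d^3 + d^2*(5 + 3*I) - d*(15 + 2*I) + 10)/(d*(d^2 + 5*I*d - 4))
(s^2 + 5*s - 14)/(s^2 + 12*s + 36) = (s^2 + 5*s - 14)/(s^2 + 12*s + 36)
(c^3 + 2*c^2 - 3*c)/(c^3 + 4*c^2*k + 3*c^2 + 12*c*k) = (c - 1)/(c + 4*k)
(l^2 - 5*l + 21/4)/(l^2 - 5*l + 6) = (l^2 - 5*l + 21/4)/(l^2 - 5*l + 6)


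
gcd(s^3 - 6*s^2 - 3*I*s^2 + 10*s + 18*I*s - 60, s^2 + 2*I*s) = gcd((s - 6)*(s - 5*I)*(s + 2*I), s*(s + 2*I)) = s + 2*I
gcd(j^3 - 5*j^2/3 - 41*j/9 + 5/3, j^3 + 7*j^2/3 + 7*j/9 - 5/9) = j^2 + 4*j/3 - 5/9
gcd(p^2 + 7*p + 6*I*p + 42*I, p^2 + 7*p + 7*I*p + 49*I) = p + 7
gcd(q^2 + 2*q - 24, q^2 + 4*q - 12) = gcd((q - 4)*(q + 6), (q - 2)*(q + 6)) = q + 6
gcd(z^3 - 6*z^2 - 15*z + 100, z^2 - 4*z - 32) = z + 4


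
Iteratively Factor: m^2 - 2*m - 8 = (m - 4)*(m + 2)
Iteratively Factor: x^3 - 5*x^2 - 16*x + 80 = (x + 4)*(x^2 - 9*x + 20) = (x - 4)*(x + 4)*(x - 5)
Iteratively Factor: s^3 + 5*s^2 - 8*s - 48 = (s + 4)*(s^2 + s - 12) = (s + 4)^2*(s - 3)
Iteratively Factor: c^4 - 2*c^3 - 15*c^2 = (c)*(c^3 - 2*c^2 - 15*c) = c^2*(c^2 - 2*c - 15) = c^2*(c - 5)*(c + 3)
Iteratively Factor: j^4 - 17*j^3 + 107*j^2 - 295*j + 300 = (j - 4)*(j^3 - 13*j^2 + 55*j - 75) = (j - 5)*(j - 4)*(j^2 - 8*j + 15) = (j - 5)^2*(j - 4)*(j - 3)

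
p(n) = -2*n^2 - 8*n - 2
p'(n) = -4*n - 8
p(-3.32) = 2.52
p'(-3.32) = 5.28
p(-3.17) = 3.26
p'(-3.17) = 4.68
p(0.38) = -5.33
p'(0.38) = -9.52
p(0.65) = -8.04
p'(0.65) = -10.60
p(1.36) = -16.58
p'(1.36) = -13.44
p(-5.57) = -19.49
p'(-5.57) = 14.28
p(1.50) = -18.50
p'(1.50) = -14.00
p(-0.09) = -1.30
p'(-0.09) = -7.64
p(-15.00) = -332.00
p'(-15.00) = 52.00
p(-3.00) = 4.00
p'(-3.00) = 4.00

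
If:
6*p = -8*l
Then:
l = -3*p/4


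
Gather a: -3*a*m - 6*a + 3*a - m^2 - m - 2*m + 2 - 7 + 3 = a*(-3*m - 3) - m^2 - 3*m - 2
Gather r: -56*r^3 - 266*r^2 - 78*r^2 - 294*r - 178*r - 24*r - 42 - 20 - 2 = -56*r^3 - 344*r^2 - 496*r - 64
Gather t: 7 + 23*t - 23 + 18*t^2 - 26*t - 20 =18*t^2 - 3*t - 36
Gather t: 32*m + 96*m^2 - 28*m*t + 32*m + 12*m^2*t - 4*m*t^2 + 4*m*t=96*m^2 - 4*m*t^2 + 64*m + t*(12*m^2 - 24*m)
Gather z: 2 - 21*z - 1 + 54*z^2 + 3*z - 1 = 54*z^2 - 18*z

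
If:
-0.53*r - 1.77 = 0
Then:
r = -3.34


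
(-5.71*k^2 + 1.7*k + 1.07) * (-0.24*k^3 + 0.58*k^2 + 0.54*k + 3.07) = 1.3704*k^5 - 3.7198*k^4 - 2.3542*k^3 - 15.9911*k^2 + 5.7968*k + 3.2849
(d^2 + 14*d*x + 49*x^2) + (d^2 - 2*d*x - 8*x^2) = 2*d^2 + 12*d*x + 41*x^2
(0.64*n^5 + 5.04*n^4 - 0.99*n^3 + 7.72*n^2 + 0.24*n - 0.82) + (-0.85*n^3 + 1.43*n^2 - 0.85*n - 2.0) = 0.64*n^5 + 5.04*n^4 - 1.84*n^3 + 9.15*n^2 - 0.61*n - 2.82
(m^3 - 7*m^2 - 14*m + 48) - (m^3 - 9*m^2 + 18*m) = 2*m^2 - 32*m + 48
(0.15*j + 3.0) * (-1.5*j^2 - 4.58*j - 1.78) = -0.225*j^3 - 5.187*j^2 - 14.007*j - 5.34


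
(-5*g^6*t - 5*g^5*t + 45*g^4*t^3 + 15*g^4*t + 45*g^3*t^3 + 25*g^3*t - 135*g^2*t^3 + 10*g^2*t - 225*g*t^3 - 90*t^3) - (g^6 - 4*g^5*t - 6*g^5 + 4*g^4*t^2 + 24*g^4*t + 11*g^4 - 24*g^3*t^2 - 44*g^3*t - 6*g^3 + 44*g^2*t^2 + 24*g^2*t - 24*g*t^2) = -5*g^6*t - g^6 - g^5*t + 6*g^5 + 45*g^4*t^3 - 4*g^4*t^2 - 9*g^4*t - 11*g^4 + 45*g^3*t^3 + 24*g^3*t^2 + 69*g^3*t + 6*g^3 - 135*g^2*t^3 - 44*g^2*t^2 - 14*g^2*t - 225*g*t^3 + 24*g*t^2 - 90*t^3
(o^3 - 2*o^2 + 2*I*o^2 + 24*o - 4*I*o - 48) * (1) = o^3 - 2*o^2 + 2*I*o^2 + 24*o - 4*I*o - 48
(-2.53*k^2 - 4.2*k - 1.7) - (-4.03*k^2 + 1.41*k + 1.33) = 1.5*k^2 - 5.61*k - 3.03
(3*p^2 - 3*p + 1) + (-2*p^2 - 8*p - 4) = p^2 - 11*p - 3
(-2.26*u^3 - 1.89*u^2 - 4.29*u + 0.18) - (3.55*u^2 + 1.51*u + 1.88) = -2.26*u^3 - 5.44*u^2 - 5.8*u - 1.7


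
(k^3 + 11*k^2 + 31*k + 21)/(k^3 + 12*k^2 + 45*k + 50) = (k^3 + 11*k^2 + 31*k + 21)/(k^3 + 12*k^2 + 45*k + 50)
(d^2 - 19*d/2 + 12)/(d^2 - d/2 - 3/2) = (d - 8)/(d + 1)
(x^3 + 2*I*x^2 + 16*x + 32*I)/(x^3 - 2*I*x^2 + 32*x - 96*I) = (x^2 + 6*I*x - 8)/(x^2 + 2*I*x + 24)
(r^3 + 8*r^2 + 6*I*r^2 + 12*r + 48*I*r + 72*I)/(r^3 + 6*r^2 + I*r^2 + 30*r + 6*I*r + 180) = (r + 2)/(r - 5*I)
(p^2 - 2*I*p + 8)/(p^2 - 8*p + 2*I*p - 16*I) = (p - 4*I)/(p - 8)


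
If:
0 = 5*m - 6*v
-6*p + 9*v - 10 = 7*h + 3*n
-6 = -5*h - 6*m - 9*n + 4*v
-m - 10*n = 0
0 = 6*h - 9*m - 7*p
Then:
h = 15838/20795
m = 5160/4159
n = -516/4159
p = -19596/20795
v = 4300/4159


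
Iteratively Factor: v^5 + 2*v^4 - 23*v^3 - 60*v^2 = (v - 5)*(v^4 + 7*v^3 + 12*v^2) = v*(v - 5)*(v^3 + 7*v^2 + 12*v) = v*(v - 5)*(v + 3)*(v^2 + 4*v) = v^2*(v - 5)*(v + 3)*(v + 4)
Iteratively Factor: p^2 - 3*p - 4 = (p + 1)*(p - 4)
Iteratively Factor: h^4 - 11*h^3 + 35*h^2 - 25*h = (h)*(h^3 - 11*h^2 + 35*h - 25) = h*(h - 1)*(h^2 - 10*h + 25) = h*(h - 5)*(h - 1)*(h - 5)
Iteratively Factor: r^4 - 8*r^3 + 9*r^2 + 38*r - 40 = (r + 2)*(r^3 - 10*r^2 + 29*r - 20) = (r - 4)*(r + 2)*(r^2 - 6*r + 5) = (r - 5)*(r - 4)*(r + 2)*(r - 1)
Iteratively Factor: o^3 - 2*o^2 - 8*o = (o + 2)*(o^2 - 4*o) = o*(o + 2)*(o - 4)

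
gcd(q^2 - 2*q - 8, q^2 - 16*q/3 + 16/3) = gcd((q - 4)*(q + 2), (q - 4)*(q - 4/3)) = q - 4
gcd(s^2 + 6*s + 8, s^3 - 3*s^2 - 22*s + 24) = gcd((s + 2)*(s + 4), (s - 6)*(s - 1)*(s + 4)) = s + 4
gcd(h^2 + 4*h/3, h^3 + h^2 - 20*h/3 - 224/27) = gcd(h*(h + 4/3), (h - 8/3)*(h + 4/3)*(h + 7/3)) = h + 4/3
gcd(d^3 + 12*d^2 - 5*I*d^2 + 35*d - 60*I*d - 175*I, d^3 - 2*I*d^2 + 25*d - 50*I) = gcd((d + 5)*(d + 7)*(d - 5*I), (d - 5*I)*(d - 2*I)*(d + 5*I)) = d - 5*I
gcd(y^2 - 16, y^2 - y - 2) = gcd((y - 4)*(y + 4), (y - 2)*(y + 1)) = 1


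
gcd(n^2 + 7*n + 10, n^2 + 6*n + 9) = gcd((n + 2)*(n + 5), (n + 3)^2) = 1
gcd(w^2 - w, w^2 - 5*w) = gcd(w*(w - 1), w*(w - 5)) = w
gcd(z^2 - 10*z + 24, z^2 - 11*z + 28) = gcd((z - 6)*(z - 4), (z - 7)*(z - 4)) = z - 4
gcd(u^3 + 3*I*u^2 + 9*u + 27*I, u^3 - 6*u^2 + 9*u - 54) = u^2 + 9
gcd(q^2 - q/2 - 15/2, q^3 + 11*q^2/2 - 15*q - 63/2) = q - 3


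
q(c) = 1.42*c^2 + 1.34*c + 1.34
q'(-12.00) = -32.74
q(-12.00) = 189.74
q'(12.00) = 35.42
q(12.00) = 221.90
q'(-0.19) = 0.80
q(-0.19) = 1.14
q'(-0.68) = -0.59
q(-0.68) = 1.09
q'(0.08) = 1.57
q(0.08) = 1.46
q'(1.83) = 6.54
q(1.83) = 8.55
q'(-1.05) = -1.64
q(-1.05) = 1.50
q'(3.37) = 10.91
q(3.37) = 21.98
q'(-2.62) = -6.10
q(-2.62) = 7.58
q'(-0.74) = -0.76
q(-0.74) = 1.13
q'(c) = 2.84*c + 1.34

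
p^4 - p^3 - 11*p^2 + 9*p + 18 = (p - 3)*(p - 2)*(p + 1)*(p + 3)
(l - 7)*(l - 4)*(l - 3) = l^3 - 14*l^2 + 61*l - 84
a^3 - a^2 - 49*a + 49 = (a - 7)*(a - 1)*(a + 7)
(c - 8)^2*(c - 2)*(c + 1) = c^4 - 17*c^3 + 78*c^2 - 32*c - 128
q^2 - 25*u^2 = (q - 5*u)*(q + 5*u)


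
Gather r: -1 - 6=-7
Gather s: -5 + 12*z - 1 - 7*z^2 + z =-7*z^2 + 13*z - 6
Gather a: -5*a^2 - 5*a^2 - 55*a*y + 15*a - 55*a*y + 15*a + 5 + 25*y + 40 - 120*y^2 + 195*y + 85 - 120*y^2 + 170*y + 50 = -10*a^2 + a*(30 - 110*y) - 240*y^2 + 390*y + 180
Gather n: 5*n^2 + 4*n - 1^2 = 5*n^2 + 4*n - 1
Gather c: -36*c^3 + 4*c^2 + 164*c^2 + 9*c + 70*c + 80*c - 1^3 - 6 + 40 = -36*c^3 + 168*c^2 + 159*c + 33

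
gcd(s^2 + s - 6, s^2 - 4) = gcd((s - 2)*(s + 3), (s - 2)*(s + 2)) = s - 2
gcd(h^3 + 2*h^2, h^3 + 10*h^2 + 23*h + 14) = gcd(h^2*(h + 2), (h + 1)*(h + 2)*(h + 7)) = h + 2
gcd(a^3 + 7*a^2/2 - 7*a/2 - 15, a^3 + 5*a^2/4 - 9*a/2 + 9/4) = a + 3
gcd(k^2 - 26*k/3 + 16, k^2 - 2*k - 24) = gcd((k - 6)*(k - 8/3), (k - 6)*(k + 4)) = k - 6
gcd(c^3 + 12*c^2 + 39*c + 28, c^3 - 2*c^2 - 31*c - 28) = c^2 + 5*c + 4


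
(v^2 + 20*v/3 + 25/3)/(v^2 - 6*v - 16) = (3*v^2 + 20*v + 25)/(3*(v^2 - 6*v - 16))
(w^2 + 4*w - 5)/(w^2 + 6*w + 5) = (w - 1)/(w + 1)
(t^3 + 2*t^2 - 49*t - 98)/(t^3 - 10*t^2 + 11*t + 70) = (t + 7)/(t - 5)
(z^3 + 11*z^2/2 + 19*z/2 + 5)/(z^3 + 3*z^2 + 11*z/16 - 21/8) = 8*(2*z^2 + 7*z + 5)/(16*z^2 + 16*z - 21)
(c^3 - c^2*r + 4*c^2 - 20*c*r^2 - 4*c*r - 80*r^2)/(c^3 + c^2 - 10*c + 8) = (c^2 - c*r - 20*r^2)/(c^2 - 3*c + 2)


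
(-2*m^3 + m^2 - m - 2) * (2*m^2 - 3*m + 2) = -4*m^5 + 8*m^4 - 9*m^3 + m^2 + 4*m - 4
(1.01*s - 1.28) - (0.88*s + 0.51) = 0.13*s - 1.79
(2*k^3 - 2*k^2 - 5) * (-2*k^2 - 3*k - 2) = -4*k^5 - 2*k^4 + 2*k^3 + 14*k^2 + 15*k + 10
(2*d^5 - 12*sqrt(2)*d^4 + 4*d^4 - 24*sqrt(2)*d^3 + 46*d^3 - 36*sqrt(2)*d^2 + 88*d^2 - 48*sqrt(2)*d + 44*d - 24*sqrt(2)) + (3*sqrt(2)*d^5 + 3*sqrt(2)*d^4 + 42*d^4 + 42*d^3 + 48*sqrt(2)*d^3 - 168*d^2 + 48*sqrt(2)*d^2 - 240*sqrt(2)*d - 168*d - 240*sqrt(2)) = 2*d^5 + 3*sqrt(2)*d^5 - 9*sqrt(2)*d^4 + 46*d^4 + 24*sqrt(2)*d^3 + 88*d^3 - 80*d^2 + 12*sqrt(2)*d^2 - 288*sqrt(2)*d - 124*d - 264*sqrt(2)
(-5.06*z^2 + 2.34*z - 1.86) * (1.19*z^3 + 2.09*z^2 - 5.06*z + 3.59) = -6.0214*z^5 - 7.7908*z^4 + 28.2808*z^3 - 33.8932*z^2 + 17.8122*z - 6.6774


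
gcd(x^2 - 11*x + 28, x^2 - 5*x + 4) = x - 4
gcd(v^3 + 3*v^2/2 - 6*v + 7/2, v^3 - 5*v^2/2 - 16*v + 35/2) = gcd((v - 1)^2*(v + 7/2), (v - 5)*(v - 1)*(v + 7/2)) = v^2 + 5*v/2 - 7/2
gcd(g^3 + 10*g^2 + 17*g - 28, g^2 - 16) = g + 4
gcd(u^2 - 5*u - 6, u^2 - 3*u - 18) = u - 6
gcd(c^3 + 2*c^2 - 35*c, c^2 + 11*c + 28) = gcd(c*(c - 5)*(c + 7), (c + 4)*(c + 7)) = c + 7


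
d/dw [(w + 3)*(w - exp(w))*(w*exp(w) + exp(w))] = ((1 - exp(w))*(w + 1)*(w + 3) + (w + 1)*(w - exp(w)) + (w + 2)*(w + 3)*(w - exp(w)))*exp(w)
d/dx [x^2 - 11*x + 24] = 2*x - 11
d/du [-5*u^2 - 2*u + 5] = -10*u - 2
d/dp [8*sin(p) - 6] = 8*cos(p)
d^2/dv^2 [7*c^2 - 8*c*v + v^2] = 2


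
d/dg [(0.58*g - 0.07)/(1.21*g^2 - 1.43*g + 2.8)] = (-0.7018*g^2 + 0.1694*g + 1.5239)/(1.4641*g^4 - 3.4606*g^3 + 8.8209*g^2 - 8.008*g + 7.84)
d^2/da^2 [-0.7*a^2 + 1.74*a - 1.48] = -1.40000000000000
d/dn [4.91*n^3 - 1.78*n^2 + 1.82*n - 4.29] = 14.73*n^2 - 3.56*n + 1.82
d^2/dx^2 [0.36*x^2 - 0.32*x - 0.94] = 0.720000000000000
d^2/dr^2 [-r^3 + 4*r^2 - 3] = 8 - 6*r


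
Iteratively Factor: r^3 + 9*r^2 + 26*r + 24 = (r + 2)*(r^2 + 7*r + 12) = (r + 2)*(r + 4)*(r + 3)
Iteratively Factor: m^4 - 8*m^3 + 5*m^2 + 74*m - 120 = (m - 2)*(m^3 - 6*m^2 - 7*m + 60) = (m - 2)*(m + 3)*(m^2 - 9*m + 20) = (m - 5)*(m - 2)*(m + 3)*(m - 4)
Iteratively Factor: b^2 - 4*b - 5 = (b - 5)*(b + 1)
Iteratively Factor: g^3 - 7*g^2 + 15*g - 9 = (g - 3)*(g^2 - 4*g + 3) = (g - 3)^2*(g - 1)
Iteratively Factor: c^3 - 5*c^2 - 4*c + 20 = (c - 2)*(c^2 - 3*c - 10) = (c - 2)*(c + 2)*(c - 5)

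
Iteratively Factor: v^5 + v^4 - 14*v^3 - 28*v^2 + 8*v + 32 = (v - 4)*(v^4 + 5*v^3 + 6*v^2 - 4*v - 8) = (v - 4)*(v + 2)*(v^3 + 3*v^2 - 4) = (v - 4)*(v + 2)^2*(v^2 + v - 2) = (v - 4)*(v - 1)*(v + 2)^2*(v + 2)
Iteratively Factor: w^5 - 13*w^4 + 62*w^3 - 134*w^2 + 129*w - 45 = (w - 3)*(w^4 - 10*w^3 + 32*w^2 - 38*w + 15) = (w - 3)^2*(w^3 - 7*w^2 + 11*w - 5) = (w - 5)*(w - 3)^2*(w^2 - 2*w + 1) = (w - 5)*(w - 3)^2*(w - 1)*(w - 1)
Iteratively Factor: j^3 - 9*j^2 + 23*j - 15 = (j - 5)*(j^2 - 4*j + 3) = (j - 5)*(j - 1)*(j - 3)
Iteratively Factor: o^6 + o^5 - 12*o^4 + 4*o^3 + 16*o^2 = (o - 2)*(o^5 + 3*o^4 - 6*o^3 - 8*o^2) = (o - 2)*(o + 4)*(o^4 - o^3 - 2*o^2) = o*(o - 2)*(o + 4)*(o^3 - o^2 - 2*o) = o^2*(o - 2)*(o + 4)*(o^2 - o - 2) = o^2*(o - 2)^2*(o + 4)*(o + 1)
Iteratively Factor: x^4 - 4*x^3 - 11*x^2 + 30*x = (x - 2)*(x^3 - 2*x^2 - 15*x) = x*(x - 2)*(x^2 - 2*x - 15) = x*(x - 2)*(x + 3)*(x - 5)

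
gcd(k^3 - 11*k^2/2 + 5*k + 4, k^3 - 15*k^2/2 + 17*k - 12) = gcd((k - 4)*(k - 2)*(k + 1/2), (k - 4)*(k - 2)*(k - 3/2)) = k^2 - 6*k + 8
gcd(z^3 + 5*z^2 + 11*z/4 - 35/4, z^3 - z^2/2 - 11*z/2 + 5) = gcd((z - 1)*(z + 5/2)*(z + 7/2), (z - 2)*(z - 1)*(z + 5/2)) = z^2 + 3*z/2 - 5/2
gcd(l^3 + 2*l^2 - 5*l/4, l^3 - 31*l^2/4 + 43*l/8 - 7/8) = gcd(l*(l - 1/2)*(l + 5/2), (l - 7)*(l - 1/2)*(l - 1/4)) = l - 1/2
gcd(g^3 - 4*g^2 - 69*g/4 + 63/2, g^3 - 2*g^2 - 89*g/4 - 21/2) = g^2 - 5*g/2 - 21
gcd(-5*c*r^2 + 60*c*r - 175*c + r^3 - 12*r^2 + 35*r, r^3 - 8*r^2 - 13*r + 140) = r^2 - 12*r + 35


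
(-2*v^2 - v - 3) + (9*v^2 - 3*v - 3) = 7*v^2 - 4*v - 6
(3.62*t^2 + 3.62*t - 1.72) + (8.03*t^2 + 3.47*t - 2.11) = 11.65*t^2 + 7.09*t - 3.83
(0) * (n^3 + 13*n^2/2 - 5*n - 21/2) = 0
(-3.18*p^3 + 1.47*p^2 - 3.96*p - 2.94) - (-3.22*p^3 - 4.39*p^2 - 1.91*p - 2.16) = 0.04*p^3 + 5.86*p^2 - 2.05*p - 0.78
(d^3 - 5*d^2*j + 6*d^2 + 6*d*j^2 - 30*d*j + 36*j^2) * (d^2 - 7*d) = d^5 - 5*d^4*j - d^4 + 6*d^3*j^2 + 5*d^3*j - 42*d^3 - 6*d^2*j^2 + 210*d^2*j - 252*d*j^2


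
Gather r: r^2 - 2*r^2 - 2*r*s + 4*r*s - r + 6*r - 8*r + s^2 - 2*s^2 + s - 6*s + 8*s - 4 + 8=-r^2 + r*(2*s - 3) - s^2 + 3*s + 4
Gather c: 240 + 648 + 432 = 1320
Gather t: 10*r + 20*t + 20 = 10*r + 20*t + 20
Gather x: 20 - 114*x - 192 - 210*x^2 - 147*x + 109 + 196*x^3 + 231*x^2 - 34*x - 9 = 196*x^3 + 21*x^2 - 295*x - 72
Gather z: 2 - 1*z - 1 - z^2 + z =1 - z^2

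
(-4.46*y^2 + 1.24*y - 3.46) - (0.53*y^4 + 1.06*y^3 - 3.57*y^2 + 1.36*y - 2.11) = -0.53*y^4 - 1.06*y^3 - 0.89*y^2 - 0.12*y - 1.35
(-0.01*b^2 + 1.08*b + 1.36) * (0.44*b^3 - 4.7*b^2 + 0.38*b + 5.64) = -0.0044*b^5 + 0.5222*b^4 - 4.4814*b^3 - 6.038*b^2 + 6.608*b + 7.6704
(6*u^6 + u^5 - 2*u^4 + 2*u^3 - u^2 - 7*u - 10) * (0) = 0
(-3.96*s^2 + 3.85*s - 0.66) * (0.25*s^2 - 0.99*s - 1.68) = -0.99*s^4 + 4.8829*s^3 + 2.6763*s^2 - 5.8146*s + 1.1088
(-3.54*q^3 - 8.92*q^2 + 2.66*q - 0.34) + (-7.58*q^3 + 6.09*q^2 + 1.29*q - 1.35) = -11.12*q^3 - 2.83*q^2 + 3.95*q - 1.69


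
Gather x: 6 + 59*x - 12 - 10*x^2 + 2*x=-10*x^2 + 61*x - 6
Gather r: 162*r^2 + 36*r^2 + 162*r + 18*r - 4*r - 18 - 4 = 198*r^2 + 176*r - 22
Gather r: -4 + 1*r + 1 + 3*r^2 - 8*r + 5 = 3*r^2 - 7*r + 2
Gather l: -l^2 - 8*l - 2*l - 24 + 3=-l^2 - 10*l - 21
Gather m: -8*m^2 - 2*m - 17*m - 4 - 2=-8*m^2 - 19*m - 6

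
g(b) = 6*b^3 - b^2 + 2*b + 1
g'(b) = 18*b^2 - 2*b + 2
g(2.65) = 110.94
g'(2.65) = 123.10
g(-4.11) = -440.67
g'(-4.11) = 314.28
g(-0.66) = -2.48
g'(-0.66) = 11.16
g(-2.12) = -64.90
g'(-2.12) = 87.14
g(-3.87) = -369.48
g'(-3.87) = 279.32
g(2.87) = 140.34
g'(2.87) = 144.52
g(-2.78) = -141.20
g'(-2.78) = 146.67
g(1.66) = 29.01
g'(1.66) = 48.28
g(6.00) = 1273.00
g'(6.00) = 638.00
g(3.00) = 160.00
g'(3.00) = 158.00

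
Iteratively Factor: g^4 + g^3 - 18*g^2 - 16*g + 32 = (g + 4)*(g^3 - 3*g^2 - 6*g + 8) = (g - 1)*(g + 4)*(g^2 - 2*g - 8) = (g - 4)*(g - 1)*(g + 4)*(g + 2)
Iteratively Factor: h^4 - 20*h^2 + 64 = (h + 4)*(h^3 - 4*h^2 - 4*h + 16) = (h - 4)*(h + 4)*(h^2 - 4) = (h - 4)*(h - 2)*(h + 4)*(h + 2)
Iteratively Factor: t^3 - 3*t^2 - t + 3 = (t + 1)*(t^2 - 4*t + 3) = (t - 1)*(t + 1)*(t - 3)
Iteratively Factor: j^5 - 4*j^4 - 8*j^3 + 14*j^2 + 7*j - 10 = (j - 5)*(j^4 + j^3 - 3*j^2 - j + 2) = (j - 5)*(j + 2)*(j^3 - j^2 - j + 1) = (j - 5)*(j + 1)*(j + 2)*(j^2 - 2*j + 1) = (j - 5)*(j - 1)*(j + 1)*(j + 2)*(j - 1)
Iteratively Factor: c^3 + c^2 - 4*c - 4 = (c + 1)*(c^2 - 4) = (c + 1)*(c + 2)*(c - 2)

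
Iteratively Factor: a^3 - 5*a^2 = (a)*(a^2 - 5*a) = a*(a - 5)*(a)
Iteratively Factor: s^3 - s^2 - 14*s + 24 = (s + 4)*(s^2 - 5*s + 6) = (s - 2)*(s + 4)*(s - 3)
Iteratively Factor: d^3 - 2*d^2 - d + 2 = (d - 2)*(d^2 - 1) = (d - 2)*(d + 1)*(d - 1)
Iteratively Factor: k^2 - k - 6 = (k - 3)*(k + 2)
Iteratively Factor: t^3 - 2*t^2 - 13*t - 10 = (t + 2)*(t^2 - 4*t - 5) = (t + 1)*(t + 2)*(t - 5)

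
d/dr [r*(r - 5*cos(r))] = 5*r*sin(r) + 2*r - 5*cos(r)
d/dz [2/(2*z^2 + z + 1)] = 2*(-4*z - 1)/(2*z^2 + z + 1)^2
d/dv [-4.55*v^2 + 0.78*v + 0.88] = 0.78 - 9.1*v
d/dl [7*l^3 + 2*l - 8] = 21*l^2 + 2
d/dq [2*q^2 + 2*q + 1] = 4*q + 2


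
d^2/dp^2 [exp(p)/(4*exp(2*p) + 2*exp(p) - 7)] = (16*exp(4*p) - 8*exp(3*p) + 168*exp(2*p) + 14*exp(p) + 49)*exp(p)/(64*exp(6*p) + 96*exp(5*p) - 288*exp(4*p) - 328*exp(3*p) + 504*exp(2*p) + 294*exp(p) - 343)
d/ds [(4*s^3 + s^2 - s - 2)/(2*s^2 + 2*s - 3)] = (8*s^4 + 16*s^3 - 32*s^2 + 2*s + 7)/(4*s^4 + 8*s^3 - 8*s^2 - 12*s + 9)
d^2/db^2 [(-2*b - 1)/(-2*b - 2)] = -1/(b + 1)^3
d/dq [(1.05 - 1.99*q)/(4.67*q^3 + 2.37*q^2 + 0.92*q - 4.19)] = (18.5866*q^3 - 9.9942*q^2 - 4.977*q + 7.3721)/(21.8089*q^6 + 22.1358*q^5 + 14.2097*q^4 - 34.7738*q^3 - 19.0142*q^2 - 7.7096*q + 17.5561)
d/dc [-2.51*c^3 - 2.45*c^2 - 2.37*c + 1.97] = -7.53*c^2 - 4.9*c - 2.37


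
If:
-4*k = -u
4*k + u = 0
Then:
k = 0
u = 0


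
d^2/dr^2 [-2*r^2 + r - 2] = -4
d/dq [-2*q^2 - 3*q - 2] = -4*q - 3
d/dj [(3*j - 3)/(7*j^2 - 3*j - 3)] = 3*(-7*j^2 + 14*j - 6)/(49*j^4 - 42*j^3 - 33*j^2 + 18*j + 9)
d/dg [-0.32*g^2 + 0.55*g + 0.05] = 0.55 - 0.64*g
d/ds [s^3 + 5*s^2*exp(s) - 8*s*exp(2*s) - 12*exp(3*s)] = 5*s^2*exp(s) + 3*s^2 - 16*s*exp(2*s) + 10*s*exp(s) - 36*exp(3*s) - 8*exp(2*s)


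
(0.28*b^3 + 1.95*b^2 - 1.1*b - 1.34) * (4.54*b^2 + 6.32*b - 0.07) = 1.2712*b^5 + 10.6226*b^4 + 7.3104*b^3 - 13.1721*b^2 - 8.3918*b + 0.0938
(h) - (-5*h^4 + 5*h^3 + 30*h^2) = 5*h^4 - 5*h^3 - 30*h^2 + h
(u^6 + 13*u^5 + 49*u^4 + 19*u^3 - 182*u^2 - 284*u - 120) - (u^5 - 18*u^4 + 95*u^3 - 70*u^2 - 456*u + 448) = u^6 + 12*u^5 + 67*u^4 - 76*u^3 - 112*u^2 + 172*u - 568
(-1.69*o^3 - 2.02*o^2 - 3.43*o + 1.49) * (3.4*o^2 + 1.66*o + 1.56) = -5.746*o^5 - 9.6734*o^4 - 17.6516*o^3 - 3.779*o^2 - 2.8774*o + 2.3244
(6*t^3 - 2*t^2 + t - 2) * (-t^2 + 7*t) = -6*t^5 + 44*t^4 - 15*t^3 + 9*t^2 - 14*t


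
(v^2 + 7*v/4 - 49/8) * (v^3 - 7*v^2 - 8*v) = v^5 - 21*v^4/4 - 211*v^3/8 + 231*v^2/8 + 49*v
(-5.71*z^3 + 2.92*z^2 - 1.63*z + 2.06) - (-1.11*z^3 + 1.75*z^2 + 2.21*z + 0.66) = -4.6*z^3 + 1.17*z^2 - 3.84*z + 1.4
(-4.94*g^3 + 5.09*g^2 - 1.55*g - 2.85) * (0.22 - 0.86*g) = 4.2484*g^4 - 5.4642*g^3 + 2.4528*g^2 + 2.11*g - 0.627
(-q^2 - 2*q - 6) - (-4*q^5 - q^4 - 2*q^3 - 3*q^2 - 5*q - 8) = 4*q^5 + q^4 + 2*q^3 + 2*q^2 + 3*q + 2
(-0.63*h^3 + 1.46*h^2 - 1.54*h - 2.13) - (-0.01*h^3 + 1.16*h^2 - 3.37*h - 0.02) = -0.62*h^3 + 0.3*h^2 + 1.83*h - 2.11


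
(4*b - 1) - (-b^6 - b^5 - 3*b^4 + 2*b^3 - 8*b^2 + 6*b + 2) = b^6 + b^5 + 3*b^4 - 2*b^3 + 8*b^2 - 2*b - 3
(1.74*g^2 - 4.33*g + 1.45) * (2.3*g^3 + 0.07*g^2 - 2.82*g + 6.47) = 4.002*g^5 - 9.8372*g^4 - 1.8749*g^3 + 23.5699*g^2 - 32.1041*g + 9.3815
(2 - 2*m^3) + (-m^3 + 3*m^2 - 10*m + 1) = -3*m^3 + 3*m^2 - 10*m + 3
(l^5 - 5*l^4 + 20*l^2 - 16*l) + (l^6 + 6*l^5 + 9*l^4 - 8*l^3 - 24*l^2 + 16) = l^6 + 7*l^5 + 4*l^4 - 8*l^3 - 4*l^2 - 16*l + 16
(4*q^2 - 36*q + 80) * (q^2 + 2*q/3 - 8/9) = 4*q^4 - 100*q^3/3 + 472*q^2/9 + 256*q/3 - 640/9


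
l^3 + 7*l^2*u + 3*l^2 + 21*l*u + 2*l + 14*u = (l + 1)*(l + 2)*(l + 7*u)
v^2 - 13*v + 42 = (v - 7)*(v - 6)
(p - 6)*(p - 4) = p^2 - 10*p + 24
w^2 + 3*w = w*(w + 3)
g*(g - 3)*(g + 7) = g^3 + 4*g^2 - 21*g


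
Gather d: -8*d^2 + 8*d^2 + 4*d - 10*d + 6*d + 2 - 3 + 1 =0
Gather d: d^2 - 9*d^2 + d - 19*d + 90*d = -8*d^2 + 72*d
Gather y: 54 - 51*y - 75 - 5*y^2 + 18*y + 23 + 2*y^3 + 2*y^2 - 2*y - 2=2*y^3 - 3*y^2 - 35*y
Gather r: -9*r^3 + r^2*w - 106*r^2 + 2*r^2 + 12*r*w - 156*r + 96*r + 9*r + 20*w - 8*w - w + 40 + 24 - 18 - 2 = -9*r^3 + r^2*(w - 104) + r*(12*w - 51) + 11*w + 44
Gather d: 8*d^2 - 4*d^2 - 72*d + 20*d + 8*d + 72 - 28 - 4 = 4*d^2 - 44*d + 40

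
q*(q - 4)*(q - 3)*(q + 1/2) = q^4 - 13*q^3/2 + 17*q^2/2 + 6*q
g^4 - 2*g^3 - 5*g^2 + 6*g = g*(g - 3)*(g - 1)*(g + 2)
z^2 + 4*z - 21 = (z - 3)*(z + 7)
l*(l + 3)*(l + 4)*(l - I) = l^4 + 7*l^3 - I*l^3 + 12*l^2 - 7*I*l^2 - 12*I*l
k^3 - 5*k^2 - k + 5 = (k - 5)*(k - 1)*(k + 1)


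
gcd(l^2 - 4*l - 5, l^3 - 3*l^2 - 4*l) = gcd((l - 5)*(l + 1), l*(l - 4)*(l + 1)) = l + 1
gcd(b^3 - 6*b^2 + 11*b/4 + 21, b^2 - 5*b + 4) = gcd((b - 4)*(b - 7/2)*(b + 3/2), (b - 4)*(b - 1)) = b - 4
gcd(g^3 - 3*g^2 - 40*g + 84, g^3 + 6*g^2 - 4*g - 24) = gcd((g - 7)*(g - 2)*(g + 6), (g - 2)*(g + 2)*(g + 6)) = g^2 + 4*g - 12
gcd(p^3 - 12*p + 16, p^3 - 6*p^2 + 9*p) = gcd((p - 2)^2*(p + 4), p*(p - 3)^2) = 1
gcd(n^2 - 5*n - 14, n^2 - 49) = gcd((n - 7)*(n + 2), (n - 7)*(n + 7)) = n - 7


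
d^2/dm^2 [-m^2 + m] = -2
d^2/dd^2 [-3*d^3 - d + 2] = -18*d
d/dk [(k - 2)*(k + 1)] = 2*k - 1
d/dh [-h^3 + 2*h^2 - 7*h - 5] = -3*h^2 + 4*h - 7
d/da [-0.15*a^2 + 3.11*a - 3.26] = 3.11 - 0.3*a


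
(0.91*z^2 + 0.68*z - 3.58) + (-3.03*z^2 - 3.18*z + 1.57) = -2.12*z^2 - 2.5*z - 2.01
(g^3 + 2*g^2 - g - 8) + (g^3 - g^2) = 2*g^3 + g^2 - g - 8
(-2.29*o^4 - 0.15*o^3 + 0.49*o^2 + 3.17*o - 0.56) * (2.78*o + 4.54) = -6.3662*o^5 - 10.8136*o^4 + 0.6812*o^3 + 11.0372*o^2 + 12.835*o - 2.5424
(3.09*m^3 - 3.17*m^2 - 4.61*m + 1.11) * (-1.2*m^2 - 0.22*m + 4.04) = -3.708*m^5 + 3.1242*m^4 + 18.713*m^3 - 13.1246*m^2 - 18.8686*m + 4.4844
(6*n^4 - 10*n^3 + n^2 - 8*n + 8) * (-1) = -6*n^4 + 10*n^3 - n^2 + 8*n - 8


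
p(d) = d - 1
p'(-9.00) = 1.00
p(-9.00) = -10.00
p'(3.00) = 1.00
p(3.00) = 2.00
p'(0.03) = 1.00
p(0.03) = -0.97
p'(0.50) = 1.00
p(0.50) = -0.50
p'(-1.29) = 1.00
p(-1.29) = -2.29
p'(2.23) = 1.00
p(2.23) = 1.23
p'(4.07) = 1.00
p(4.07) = 3.07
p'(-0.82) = 1.00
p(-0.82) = -1.82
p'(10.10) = 1.00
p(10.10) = 9.10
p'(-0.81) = 1.00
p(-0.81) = -1.81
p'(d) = 1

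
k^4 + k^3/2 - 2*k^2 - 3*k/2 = k*(k - 3/2)*(k + 1)^2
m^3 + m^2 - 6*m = m*(m - 2)*(m + 3)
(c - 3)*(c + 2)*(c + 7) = c^3 + 6*c^2 - 13*c - 42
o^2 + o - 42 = (o - 6)*(o + 7)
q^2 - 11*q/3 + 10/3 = (q - 2)*(q - 5/3)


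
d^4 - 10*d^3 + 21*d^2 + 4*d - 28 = (d - 7)*(d - 2)^2*(d + 1)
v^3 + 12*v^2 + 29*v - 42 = (v - 1)*(v + 6)*(v + 7)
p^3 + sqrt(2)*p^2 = p^2*(p + sqrt(2))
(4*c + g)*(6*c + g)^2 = 144*c^3 + 84*c^2*g + 16*c*g^2 + g^3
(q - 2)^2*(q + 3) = q^3 - q^2 - 8*q + 12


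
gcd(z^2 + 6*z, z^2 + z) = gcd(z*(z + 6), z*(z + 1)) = z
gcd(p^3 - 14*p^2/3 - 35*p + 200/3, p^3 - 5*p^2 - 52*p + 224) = p - 8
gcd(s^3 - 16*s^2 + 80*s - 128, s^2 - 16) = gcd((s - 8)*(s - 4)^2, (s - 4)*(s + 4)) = s - 4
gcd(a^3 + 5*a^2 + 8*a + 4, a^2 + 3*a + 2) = a^2 + 3*a + 2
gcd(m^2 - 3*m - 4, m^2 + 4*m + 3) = m + 1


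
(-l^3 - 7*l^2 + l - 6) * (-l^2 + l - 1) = l^5 + 6*l^4 - 7*l^3 + 14*l^2 - 7*l + 6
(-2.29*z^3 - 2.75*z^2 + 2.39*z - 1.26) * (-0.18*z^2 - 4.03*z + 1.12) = 0.4122*z^5 + 9.7237*z^4 + 8.0875*z^3 - 12.4849*z^2 + 7.7546*z - 1.4112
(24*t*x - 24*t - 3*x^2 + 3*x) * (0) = 0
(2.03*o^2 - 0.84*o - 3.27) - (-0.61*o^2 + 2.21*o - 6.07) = 2.64*o^2 - 3.05*o + 2.8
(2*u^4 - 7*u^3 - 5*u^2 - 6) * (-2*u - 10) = -4*u^5 - 6*u^4 + 80*u^3 + 50*u^2 + 12*u + 60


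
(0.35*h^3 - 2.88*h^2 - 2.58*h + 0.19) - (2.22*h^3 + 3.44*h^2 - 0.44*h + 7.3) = -1.87*h^3 - 6.32*h^2 - 2.14*h - 7.11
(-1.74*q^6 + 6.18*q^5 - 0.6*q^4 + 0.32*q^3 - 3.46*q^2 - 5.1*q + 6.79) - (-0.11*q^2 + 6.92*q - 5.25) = -1.74*q^6 + 6.18*q^5 - 0.6*q^4 + 0.32*q^3 - 3.35*q^2 - 12.02*q + 12.04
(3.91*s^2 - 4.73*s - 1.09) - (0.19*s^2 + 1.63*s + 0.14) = 3.72*s^2 - 6.36*s - 1.23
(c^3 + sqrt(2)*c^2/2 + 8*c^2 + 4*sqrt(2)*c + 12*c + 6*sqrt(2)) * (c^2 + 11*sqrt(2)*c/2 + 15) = c^5 + 8*c^4 + 6*sqrt(2)*c^4 + 65*c^3/2 + 48*sqrt(2)*c^3 + 159*sqrt(2)*c^2/2 + 164*c^2 + 60*sqrt(2)*c + 246*c + 90*sqrt(2)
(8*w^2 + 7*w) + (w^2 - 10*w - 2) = 9*w^2 - 3*w - 2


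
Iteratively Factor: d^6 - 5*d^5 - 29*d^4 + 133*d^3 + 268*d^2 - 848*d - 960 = (d - 4)*(d^5 - d^4 - 33*d^3 + d^2 + 272*d + 240) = (d - 4)*(d + 4)*(d^4 - 5*d^3 - 13*d^2 + 53*d + 60) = (d - 4)*(d + 3)*(d + 4)*(d^3 - 8*d^2 + 11*d + 20) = (d - 4)*(d + 1)*(d + 3)*(d + 4)*(d^2 - 9*d + 20) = (d - 5)*(d - 4)*(d + 1)*(d + 3)*(d + 4)*(d - 4)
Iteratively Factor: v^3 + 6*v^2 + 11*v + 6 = (v + 1)*(v^2 + 5*v + 6) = (v + 1)*(v + 3)*(v + 2)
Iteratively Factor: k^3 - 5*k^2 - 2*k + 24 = (k - 3)*(k^2 - 2*k - 8) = (k - 3)*(k + 2)*(k - 4)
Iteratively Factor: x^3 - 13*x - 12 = (x + 3)*(x^2 - 3*x - 4) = (x - 4)*(x + 3)*(x + 1)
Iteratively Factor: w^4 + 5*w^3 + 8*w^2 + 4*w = (w + 2)*(w^3 + 3*w^2 + 2*w) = (w + 2)^2*(w^2 + w) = (w + 1)*(w + 2)^2*(w)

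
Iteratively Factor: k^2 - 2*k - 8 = (k - 4)*(k + 2)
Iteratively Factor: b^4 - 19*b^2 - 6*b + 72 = (b + 3)*(b^3 - 3*b^2 - 10*b + 24) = (b - 2)*(b + 3)*(b^2 - b - 12) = (b - 2)*(b + 3)^2*(b - 4)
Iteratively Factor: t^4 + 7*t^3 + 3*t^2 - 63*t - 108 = (t + 3)*(t^3 + 4*t^2 - 9*t - 36) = (t + 3)*(t + 4)*(t^2 - 9) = (t - 3)*(t + 3)*(t + 4)*(t + 3)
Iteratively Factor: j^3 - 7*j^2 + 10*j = (j - 5)*(j^2 - 2*j) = j*(j - 5)*(j - 2)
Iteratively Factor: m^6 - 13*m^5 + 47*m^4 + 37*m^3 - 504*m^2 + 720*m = (m - 4)*(m^5 - 9*m^4 + 11*m^3 + 81*m^2 - 180*m) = (m - 4)*(m - 3)*(m^4 - 6*m^3 - 7*m^2 + 60*m) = (m - 4)^2*(m - 3)*(m^3 - 2*m^2 - 15*m) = (m - 4)^2*(m - 3)*(m + 3)*(m^2 - 5*m) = (m - 5)*(m - 4)^2*(m - 3)*(m + 3)*(m)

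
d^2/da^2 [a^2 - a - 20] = 2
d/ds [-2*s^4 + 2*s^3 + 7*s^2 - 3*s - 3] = -8*s^3 + 6*s^2 + 14*s - 3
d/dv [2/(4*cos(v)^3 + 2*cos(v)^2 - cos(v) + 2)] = 2*(12*cos(v)^2 + 4*cos(v) - 1)*sin(v)/(2*cos(v) + cos(2*v) + cos(3*v) + 3)^2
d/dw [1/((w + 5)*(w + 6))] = (-2*w - 11)/(w^4 + 22*w^3 + 181*w^2 + 660*w + 900)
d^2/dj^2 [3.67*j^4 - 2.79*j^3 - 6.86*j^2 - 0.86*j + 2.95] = 44.04*j^2 - 16.74*j - 13.72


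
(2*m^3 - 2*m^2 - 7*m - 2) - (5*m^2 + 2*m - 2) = 2*m^3 - 7*m^2 - 9*m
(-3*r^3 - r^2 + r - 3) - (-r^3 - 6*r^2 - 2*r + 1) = -2*r^3 + 5*r^2 + 3*r - 4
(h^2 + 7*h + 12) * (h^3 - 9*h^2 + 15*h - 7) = h^5 - 2*h^4 - 36*h^3 - 10*h^2 + 131*h - 84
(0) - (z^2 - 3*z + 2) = -z^2 + 3*z - 2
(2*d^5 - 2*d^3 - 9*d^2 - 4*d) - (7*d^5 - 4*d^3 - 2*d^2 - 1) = -5*d^5 + 2*d^3 - 7*d^2 - 4*d + 1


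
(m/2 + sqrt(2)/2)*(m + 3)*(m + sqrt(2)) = m^3/2 + sqrt(2)*m^2 + 3*m^2/2 + m + 3*sqrt(2)*m + 3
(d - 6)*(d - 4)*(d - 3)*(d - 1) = d^4 - 14*d^3 + 67*d^2 - 126*d + 72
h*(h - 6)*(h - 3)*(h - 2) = h^4 - 11*h^3 + 36*h^2 - 36*h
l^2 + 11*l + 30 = (l + 5)*(l + 6)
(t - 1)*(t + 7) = t^2 + 6*t - 7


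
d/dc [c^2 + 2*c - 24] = 2*c + 2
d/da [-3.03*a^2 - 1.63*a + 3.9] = -6.06*a - 1.63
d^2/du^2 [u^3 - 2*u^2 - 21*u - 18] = 6*u - 4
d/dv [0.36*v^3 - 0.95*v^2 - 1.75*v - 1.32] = 1.08*v^2 - 1.9*v - 1.75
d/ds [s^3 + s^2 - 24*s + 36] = 3*s^2 + 2*s - 24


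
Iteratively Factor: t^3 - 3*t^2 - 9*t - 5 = (t + 1)*(t^2 - 4*t - 5) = (t + 1)^2*(t - 5)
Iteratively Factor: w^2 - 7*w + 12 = (w - 3)*(w - 4)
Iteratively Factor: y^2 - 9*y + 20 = (y - 4)*(y - 5)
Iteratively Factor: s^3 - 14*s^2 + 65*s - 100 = (s - 5)*(s^2 - 9*s + 20) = (s - 5)*(s - 4)*(s - 5)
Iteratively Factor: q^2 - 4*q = (q)*(q - 4)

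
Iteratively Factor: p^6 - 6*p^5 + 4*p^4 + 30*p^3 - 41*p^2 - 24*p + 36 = (p - 3)*(p^5 - 3*p^4 - 5*p^3 + 15*p^2 + 4*p - 12) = (p - 3)*(p + 2)*(p^4 - 5*p^3 + 5*p^2 + 5*p - 6) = (p - 3)*(p + 1)*(p + 2)*(p^3 - 6*p^2 + 11*p - 6) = (p - 3)^2*(p + 1)*(p + 2)*(p^2 - 3*p + 2) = (p - 3)^2*(p - 1)*(p + 1)*(p + 2)*(p - 2)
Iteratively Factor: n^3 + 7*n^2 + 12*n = (n + 4)*(n^2 + 3*n) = n*(n + 4)*(n + 3)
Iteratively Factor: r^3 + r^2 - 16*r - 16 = (r + 1)*(r^2 - 16) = (r - 4)*(r + 1)*(r + 4)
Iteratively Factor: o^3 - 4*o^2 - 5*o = (o + 1)*(o^2 - 5*o) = o*(o + 1)*(o - 5)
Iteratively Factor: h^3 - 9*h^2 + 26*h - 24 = (h - 3)*(h^2 - 6*h + 8) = (h - 3)*(h - 2)*(h - 4)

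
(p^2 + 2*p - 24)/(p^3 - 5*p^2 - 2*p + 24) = (p + 6)/(p^2 - p - 6)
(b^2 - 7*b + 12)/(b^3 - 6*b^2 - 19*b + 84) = (b - 4)/(b^2 - 3*b - 28)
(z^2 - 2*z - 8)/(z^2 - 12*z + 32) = (z + 2)/(z - 8)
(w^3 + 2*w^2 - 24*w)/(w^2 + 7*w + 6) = w*(w - 4)/(w + 1)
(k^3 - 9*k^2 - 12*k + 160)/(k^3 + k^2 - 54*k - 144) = (k^2 - k - 20)/(k^2 + 9*k + 18)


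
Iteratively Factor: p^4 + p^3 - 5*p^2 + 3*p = (p - 1)*(p^3 + 2*p^2 - 3*p) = (p - 1)^2*(p^2 + 3*p) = p*(p - 1)^2*(p + 3)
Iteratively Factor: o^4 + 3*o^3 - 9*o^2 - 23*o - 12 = (o + 1)*(o^3 + 2*o^2 - 11*o - 12) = (o + 1)*(o + 4)*(o^2 - 2*o - 3) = (o - 3)*(o + 1)*(o + 4)*(o + 1)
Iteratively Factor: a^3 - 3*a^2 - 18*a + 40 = (a - 5)*(a^2 + 2*a - 8) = (a - 5)*(a - 2)*(a + 4)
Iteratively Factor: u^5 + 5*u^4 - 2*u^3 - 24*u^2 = (u)*(u^4 + 5*u^3 - 2*u^2 - 24*u) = u*(u - 2)*(u^3 + 7*u^2 + 12*u) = u*(u - 2)*(u + 4)*(u^2 + 3*u) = u^2*(u - 2)*(u + 4)*(u + 3)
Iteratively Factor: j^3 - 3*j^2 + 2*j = (j - 1)*(j^2 - 2*j) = (j - 2)*(j - 1)*(j)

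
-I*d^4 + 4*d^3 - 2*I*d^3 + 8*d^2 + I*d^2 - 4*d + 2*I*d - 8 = (d - 1)*(d + 2)*(d + 4*I)*(-I*d - I)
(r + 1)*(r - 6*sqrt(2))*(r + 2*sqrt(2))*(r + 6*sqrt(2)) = r^4 + r^3 + 2*sqrt(2)*r^3 - 72*r^2 + 2*sqrt(2)*r^2 - 144*sqrt(2)*r - 72*r - 144*sqrt(2)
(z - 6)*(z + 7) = z^2 + z - 42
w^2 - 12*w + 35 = (w - 7)*(w - 5)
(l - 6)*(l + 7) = l^2 + l - 42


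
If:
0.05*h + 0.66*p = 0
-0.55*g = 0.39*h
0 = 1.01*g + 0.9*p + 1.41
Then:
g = -1.27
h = 1.80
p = -0.14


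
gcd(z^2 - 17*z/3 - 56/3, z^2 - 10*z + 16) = z - 8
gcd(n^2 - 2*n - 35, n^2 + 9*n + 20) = n + 5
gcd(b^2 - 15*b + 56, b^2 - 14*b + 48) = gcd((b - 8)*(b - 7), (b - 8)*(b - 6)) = b - 8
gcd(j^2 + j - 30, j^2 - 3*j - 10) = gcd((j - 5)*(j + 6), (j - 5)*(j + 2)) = j - 5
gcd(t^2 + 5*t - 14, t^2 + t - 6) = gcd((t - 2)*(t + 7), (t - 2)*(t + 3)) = t - 2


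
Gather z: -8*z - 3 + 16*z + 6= 8*z + 3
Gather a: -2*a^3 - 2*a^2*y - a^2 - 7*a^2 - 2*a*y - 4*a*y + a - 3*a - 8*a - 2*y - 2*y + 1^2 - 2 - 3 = -2*a^3 + a^2*(-2*y - 8) + a*(-6*y - 10) - 4*y - 4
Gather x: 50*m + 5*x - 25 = 50*m + 5*x - 25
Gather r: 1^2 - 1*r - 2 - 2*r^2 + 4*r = -2*r^2 + 3*r - 1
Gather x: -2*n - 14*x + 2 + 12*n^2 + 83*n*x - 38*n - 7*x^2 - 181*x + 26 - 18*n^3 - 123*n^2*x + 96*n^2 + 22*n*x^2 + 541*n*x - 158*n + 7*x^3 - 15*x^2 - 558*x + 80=-18*n^3 + 108*n^2 - 198*n + 7*x^3 + x^2*(22*n - 22) + x*(-123*n^2 + 624*n - 753) + 108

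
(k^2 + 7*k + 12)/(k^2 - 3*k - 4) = (k^2 + 7*k + 12)/(k^2 - 3*k - 4)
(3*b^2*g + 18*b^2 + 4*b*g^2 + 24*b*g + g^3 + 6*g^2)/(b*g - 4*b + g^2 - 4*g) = (3*b*g + 18*b + g^2 + 6*g)/(g - 4)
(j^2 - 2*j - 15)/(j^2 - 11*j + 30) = (j + 3)/(j - 6)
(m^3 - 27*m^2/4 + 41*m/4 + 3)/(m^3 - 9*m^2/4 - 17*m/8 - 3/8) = 2*(m - 4)/(2*m + 1)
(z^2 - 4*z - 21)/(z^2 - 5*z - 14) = (z + 3)/(z + 2)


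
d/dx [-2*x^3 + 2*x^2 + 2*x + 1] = -6*x^2 + 4*x + 2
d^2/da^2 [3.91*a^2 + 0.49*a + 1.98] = 7.82000000000000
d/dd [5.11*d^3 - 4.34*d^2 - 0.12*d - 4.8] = 15.33*d^2 - 8.68*d - 0.12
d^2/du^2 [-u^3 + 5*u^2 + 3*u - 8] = 10 - 6*u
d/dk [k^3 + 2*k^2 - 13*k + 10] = 3*k^2 + 4*k - 13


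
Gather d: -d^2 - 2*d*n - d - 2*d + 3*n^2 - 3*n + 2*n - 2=-d^2 + d*(-2*n - 3) + 3*n^2 - n - 2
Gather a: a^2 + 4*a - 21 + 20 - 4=a^2 + 4*a - 5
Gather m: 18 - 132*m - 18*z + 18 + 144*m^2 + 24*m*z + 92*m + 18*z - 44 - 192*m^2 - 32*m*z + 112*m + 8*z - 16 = -48*m^2 + m*(72 - 8*z) + 8*z - 24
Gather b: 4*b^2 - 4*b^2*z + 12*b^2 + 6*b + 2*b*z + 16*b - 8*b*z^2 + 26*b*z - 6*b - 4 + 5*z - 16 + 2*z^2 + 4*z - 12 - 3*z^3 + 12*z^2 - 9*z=b^2*(16 - 4*z) + b*(-8*z^2 + 28*z + 16) - 3*z^3 + 14*z^2 - 32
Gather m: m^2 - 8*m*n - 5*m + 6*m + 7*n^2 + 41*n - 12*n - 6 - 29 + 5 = m^2 + m*(1 - 8*n) + 7*n^2 + 29*n - 30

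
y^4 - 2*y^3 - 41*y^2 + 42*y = y*(y - 7)*(y - 1)*(y + 6)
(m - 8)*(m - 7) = m^2 - 15*m + 56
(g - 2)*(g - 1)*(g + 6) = g^3 + 3*g^2 - 16*g + 12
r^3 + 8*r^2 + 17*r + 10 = (r + 1)*(r + 2)*(r + 5)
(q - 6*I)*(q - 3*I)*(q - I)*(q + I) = q^4 - 9*I*q^3 - 17*q^2 - 9*I*q - 18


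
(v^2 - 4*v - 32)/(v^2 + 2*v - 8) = (v - 8)/(v - 2)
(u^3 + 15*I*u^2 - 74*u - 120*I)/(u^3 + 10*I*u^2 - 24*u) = (u + 5*I)/u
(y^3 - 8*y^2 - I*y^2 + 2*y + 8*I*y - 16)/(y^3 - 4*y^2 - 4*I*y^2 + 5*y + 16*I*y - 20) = (y^2 - 2*y*(4 + I) + 16*I)/(y^2 - y*(4 + 5*I) + 20*I)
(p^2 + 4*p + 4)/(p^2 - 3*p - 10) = (p + 2)/(p - 5)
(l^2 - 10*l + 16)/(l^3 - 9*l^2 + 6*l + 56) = (l^2 - 10*l + 16)/(l^3 - 9*l^2 + 6*l + 56)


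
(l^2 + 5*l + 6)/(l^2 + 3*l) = (l + 2)/l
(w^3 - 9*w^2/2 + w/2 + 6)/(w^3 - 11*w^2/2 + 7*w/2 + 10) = (2*w - 3)/(2*w - 5)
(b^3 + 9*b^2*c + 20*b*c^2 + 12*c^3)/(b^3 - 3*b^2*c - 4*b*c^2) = (b^2 + 8*b*c + 12*c^2)/(b*(b - 4*c))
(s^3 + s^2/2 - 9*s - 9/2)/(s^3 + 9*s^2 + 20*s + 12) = (2*s^3 + s^2 - 18*s - 9)/(2*(s^3 + 9*s^2 + 20*s + 12))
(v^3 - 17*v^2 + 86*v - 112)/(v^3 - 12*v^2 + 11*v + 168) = (v - 2)/(v + 3)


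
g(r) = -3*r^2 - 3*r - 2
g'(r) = -6*r - 3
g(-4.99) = -61.73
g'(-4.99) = 26.94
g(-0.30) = -1.37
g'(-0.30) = -1.20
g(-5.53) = -77.15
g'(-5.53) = 30.18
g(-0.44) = -1.26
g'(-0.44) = -0.36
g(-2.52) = -13.49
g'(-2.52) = 12.12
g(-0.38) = -1.29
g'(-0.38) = -0.72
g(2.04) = -20.60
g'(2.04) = -15.24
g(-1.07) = -2.22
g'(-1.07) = 3.42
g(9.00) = -272.00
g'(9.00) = -57.00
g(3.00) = -38.00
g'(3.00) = -21.00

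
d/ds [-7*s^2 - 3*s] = -14*s - 3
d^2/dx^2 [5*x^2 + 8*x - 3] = 10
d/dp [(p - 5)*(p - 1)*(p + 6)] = 3*p^2 - 31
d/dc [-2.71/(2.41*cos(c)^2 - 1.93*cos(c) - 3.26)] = (5.2303 - 13.0622*cos(c))*sin(c)/(-2.41*cos(c)^2 + 1.93*cos(c) + 3.26)^2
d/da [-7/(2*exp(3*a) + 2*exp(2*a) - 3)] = (42*exp(a) + 28)*exp(2*a)/(2*exp(3*a) + 2*exp(2*a) - 3)^2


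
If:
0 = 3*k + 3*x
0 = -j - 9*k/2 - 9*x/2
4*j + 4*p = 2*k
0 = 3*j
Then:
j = 0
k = -x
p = -x/2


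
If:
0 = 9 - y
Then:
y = 9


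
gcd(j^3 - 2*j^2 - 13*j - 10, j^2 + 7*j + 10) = j + 2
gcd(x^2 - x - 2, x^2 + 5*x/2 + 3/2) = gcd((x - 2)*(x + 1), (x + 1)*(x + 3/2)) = x + 1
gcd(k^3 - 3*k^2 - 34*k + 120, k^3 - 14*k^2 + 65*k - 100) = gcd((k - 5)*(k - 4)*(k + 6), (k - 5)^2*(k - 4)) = k^2 - 9*k + 20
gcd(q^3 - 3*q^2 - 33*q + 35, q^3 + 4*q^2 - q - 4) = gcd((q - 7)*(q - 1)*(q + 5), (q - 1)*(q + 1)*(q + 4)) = q - 1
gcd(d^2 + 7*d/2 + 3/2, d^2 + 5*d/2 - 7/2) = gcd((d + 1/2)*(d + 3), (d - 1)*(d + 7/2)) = 1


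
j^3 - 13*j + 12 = (j - 3)*(j - 1)*(j + 4)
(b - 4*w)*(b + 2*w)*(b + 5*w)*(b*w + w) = b^4*w + 3*b^3*w^2 + b^3*w - 18*b^2*w^3 + 3*b^2*w^2 - 40*b*w^4 - 18*b*w^3 - 40*w^4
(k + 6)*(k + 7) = k^2 + 13*k + 42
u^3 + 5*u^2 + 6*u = u*(u + 2)*(u + 3)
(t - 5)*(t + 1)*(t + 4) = t^3 - 21*t - 20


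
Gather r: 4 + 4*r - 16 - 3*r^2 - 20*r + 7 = -3*r^2 - 16*r - 5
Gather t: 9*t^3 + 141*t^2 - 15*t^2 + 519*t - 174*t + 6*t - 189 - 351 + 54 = 9*t^3 + 126*t^2 + 351*t - 486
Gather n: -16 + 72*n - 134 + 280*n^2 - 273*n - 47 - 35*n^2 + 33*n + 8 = 245*n^2 - 168*n - 189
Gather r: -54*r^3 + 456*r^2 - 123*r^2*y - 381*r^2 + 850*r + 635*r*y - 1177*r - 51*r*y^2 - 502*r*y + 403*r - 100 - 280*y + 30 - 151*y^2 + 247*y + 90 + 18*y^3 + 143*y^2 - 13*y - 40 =-54*r^3 + r^2*(75 - 123*y) + r*(-51*y^2 + 133*y + 76) + 18*y^3 - 8*y^2 - 46*y - 20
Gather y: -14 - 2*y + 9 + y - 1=-y - 6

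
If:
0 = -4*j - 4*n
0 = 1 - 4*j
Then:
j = 1/4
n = -1/4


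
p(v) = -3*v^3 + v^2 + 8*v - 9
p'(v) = -9*v^2 + 2*v + 8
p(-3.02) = 58.59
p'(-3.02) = -80.12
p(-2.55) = 26.85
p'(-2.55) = -55.62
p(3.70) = -117.67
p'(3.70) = -107.81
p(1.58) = -5.70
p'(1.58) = -11.31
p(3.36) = -84.63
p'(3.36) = -86.89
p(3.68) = -115.53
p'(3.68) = -106.52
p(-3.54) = 108.30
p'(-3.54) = -111.86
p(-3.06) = 61.84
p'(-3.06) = -82.39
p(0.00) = -9.00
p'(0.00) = 8.00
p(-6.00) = 627.00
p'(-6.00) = -328.00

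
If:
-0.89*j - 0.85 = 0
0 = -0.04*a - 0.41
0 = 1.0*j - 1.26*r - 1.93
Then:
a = -10.25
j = -0.96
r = -2.29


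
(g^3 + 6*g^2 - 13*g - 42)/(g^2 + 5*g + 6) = (g^2 + 4*g - 21)/(g + 3)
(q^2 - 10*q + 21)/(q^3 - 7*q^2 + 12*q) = (q - 7)/(q*(q - 4))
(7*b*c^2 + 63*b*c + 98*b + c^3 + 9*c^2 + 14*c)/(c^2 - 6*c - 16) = (7*b*c + 49*b + c^2 + 7*c)/(c - 8)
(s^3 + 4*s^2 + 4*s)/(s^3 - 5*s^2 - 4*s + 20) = s*(s + 2)/(s^2 - 7*s + 10)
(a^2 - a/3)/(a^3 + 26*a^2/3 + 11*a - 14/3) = a/(a^2 + 9*a + 14)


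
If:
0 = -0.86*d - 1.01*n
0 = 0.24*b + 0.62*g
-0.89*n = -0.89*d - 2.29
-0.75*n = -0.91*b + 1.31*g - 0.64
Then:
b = 0.17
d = -1.39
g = -0.07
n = 1.18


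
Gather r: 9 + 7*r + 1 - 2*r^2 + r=-2*r^2 + 8*r + 10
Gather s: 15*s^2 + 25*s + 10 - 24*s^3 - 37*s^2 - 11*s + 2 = -24*s^3 - 22*s^2 + 14*s + 12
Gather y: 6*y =6*y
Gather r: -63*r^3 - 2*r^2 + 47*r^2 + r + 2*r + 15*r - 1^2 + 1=-63*r^3 + 45*r^2 + 18*r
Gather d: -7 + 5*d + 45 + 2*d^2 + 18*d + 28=2*d^2 + 23*d + 66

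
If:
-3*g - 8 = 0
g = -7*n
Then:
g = -8/3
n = 8/21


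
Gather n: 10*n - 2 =10*n - 2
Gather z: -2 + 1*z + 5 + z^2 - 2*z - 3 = z^2 - z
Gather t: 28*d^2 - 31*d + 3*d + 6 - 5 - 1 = 28*d^2 - 28*d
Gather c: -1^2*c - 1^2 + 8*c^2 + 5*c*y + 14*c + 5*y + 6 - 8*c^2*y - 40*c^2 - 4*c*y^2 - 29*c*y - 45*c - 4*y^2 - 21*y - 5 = c^2*(-8*y - 32) + c*(-4*y^2 - 24*y - 32) - 4*y^2 - 16*y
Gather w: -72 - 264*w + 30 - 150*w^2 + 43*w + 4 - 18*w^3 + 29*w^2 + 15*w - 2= -18*w^3 - 121*w^2 - 206*w - 40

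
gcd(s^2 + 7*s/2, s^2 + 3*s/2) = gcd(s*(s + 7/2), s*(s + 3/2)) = s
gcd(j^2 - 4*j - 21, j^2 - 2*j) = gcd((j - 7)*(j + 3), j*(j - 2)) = 1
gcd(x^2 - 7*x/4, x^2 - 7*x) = x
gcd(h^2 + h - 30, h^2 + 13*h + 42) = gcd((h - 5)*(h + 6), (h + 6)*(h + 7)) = h + 6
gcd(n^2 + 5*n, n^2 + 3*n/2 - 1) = 1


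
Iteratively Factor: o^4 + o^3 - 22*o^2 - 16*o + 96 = (o - 2)*(o^3 + 3*o^2 - 16*o - 48) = (o - 2)*(o + 4)*(o^2 - o - 12) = (o - 2)*(o + 3)*(o + 4)*(o - 4)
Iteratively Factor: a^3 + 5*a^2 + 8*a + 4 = (a + 1)*(a^2 + 4*a + 4) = (a + 1)*(a + 2)*(a + 2)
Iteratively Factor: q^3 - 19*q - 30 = (q + 2)*(q^2 - 2*q - 15) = (q - 5)*(q + 2)*(q + 3)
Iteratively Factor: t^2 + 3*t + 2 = (t + 2)*(t + 1)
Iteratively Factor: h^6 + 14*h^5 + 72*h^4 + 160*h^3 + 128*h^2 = (h + 4)*(h^5 + 10*h^4 + 32*h^3 + 32*h^2) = h*(h + 4)*(h^4 + 10*h^3 + 32*h^2 + 32*h) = h*(h + 4)^2*(h^3 + 6*h^2 + 8*h) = h*(h + 2)*(h + 4)^2*(h^2 + 4*h) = h*(h + 2)*(h + 4)^3*(h)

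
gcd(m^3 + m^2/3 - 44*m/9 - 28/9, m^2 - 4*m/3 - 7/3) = m - 7/3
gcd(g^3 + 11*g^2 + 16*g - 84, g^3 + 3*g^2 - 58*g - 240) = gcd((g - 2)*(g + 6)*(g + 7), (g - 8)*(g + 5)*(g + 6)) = g + 6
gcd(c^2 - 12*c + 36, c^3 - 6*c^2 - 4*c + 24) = c - 6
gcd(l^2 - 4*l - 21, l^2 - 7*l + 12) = 1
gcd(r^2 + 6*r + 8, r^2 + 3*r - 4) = r + 4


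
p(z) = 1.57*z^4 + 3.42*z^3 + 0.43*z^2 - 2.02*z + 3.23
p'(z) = 6.28*z^3 + 10.26*z^2 + 0.86*z - 2.02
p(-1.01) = 3.82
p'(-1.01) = 1.11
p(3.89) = 562.69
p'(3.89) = 526.25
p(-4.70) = 433.26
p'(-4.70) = -431.43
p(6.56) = 3881.42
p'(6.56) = 2217.99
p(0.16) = 2.93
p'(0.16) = -1.59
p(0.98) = 6.33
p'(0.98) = 14.59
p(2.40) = 100.23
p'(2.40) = 145.96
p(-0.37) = 3.89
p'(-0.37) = -1.25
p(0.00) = 3.23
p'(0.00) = -2.02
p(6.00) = 2780.03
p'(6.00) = 1728.98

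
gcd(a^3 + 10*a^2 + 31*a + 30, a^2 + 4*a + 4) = a + 2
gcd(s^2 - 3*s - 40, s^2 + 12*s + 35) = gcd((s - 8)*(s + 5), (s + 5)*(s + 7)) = s + 5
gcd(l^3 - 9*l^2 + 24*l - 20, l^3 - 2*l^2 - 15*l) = l - 5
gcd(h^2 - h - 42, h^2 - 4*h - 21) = h - 7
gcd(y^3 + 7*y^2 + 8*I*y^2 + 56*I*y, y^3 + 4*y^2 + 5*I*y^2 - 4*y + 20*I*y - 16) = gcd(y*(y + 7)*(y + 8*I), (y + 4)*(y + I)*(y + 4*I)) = 1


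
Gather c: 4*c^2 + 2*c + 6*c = 4*c^2 + 8*c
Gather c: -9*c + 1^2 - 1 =-9*c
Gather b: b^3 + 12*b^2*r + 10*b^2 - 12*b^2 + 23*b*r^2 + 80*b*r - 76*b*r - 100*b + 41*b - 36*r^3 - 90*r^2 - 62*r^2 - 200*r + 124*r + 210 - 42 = b^3 + b^2*(12*r - 2) + b*(23*r^2 + 4*r - 59) - 36*r^3 - 152*r^2 - 76*r + 168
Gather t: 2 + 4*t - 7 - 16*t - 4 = -12*t - 9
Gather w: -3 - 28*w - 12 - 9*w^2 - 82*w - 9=-9*w^2 - 110*w - 24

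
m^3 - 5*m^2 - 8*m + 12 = (m - 6)*(m - 1)*(m + 2)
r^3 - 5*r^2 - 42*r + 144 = (r - 8)*(r - 3)*(r + 6)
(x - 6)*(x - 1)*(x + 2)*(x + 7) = x^4 + 2*x^3 - 43*x^2 - 44*x + 84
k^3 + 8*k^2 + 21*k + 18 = (k + 2)*(k + 3)^2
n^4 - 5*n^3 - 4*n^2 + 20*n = n*(n - 5)*(n - 2)*(n + 2)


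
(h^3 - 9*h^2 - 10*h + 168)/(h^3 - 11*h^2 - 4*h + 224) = (h - 6)/(h - 8)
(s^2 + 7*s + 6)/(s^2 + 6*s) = (s + 1)/s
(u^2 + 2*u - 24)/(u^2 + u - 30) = (u - 4)/(u - 5)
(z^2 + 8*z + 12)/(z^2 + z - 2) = (z + 6)/(z - 1)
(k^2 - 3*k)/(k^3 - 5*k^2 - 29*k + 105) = k/(k^2 - 2*k - 35)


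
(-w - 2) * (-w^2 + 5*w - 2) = w^3 - 3*w^2 - 8*w + 4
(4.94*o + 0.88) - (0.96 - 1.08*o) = 6.02*o - 0.08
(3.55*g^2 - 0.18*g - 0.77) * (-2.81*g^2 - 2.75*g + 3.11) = -9.9755*g^4 - 9.2567*g^3 + 13.6992*g^2 + 1.5577*g - 2.3947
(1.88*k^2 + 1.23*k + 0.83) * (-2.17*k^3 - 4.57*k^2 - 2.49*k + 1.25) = -4.0796*k^5 - 11.2607*k^4 - 12.1034*k^3 - 4.5058*k^2 - 0.5292*k + 1.0375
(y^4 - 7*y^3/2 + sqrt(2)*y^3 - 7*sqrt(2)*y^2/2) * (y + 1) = y^5 - 5*y^4/2 + sqrt(2)*y^4 - 5*sqrt(2)*y^3/2 - 7*y^3/2 - 7*sqrt(2)*y^2/2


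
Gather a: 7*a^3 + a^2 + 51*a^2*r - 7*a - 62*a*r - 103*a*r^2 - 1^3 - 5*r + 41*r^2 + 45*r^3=7*a^3 + a^2*(51*r + 1) + a*(-103*r^2 - 62*r - 7) + 45*r^3 + 41*r^2 - 5*r - 1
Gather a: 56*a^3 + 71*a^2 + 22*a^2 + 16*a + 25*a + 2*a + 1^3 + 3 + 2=56*a^3 + 93*a^2 + 43*a + 6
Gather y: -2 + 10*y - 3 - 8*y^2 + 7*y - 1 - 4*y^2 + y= -12*y^2 + 18*y - 6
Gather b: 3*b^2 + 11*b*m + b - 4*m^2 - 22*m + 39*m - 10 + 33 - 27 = 3*b^2 + b*(11*m + 1) - 4*m^2 + 17*m - 4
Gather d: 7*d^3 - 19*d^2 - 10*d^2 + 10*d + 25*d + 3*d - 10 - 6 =7*d^3 - 29*d^2 + 38*d - 16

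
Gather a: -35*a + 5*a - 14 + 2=-30*a - 12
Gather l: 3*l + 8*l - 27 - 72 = 11*l - 99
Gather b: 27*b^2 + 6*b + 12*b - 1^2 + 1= 27*b^2 + 18*b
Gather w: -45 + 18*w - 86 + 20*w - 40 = 38*w - 171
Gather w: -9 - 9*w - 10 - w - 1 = -10*w - 20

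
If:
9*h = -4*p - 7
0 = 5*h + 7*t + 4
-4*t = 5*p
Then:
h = -309/395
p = 4/395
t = -1/79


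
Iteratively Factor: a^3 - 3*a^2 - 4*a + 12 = (a - 3)*(a^2 - 4) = (a - 3)*(a - 2)*(a + 2)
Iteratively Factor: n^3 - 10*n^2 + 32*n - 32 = (n - 4)*(n^2 - 6*n + 8) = (n - 4)*(n - 2)*(n - 4)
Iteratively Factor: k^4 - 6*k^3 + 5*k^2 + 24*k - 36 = (k - 2)*(k^3 - 4*k^2 - 3*k + 18) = (k - 2)*(k + 2)*(k^2 - 6*k + 9) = (k - 3)*(k - 2)*(k + 2)*(k - 3)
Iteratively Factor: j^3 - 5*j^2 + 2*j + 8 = (j - 2)*(j^2 - 3*j - 4) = (j - 4)*(j - 2)*(j + 1)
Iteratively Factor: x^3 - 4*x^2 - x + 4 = (x - 4)*(x^2 - 1) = (x - 4)*(x + 1)*(x - 1)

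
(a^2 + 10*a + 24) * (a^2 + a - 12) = a^4 + 11*a^3 + 22*a^2 - 96*a - 288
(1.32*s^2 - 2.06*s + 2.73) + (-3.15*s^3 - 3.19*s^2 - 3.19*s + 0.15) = -3.15*s^3 - 1.87*s^2 - 5.25*s + 2.88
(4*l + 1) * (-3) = -12*l - 3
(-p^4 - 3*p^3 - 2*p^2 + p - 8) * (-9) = 9*p^4 + 27*p^3 + 18*p^2 - 9*p + 72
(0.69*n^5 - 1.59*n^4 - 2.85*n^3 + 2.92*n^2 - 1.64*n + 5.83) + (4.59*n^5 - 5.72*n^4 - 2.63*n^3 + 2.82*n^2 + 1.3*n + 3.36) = 5.28*n^5 - 7.31*n^4 - 5.48*n^3 + 5.74*n^2 - 0.34*n + 9.19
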